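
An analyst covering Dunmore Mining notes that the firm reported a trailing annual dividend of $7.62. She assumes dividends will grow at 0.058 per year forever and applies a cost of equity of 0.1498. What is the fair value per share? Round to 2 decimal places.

Gordon growth model: P₀ = D₁/(r − g). D₁ = 7.62 × (1 + 0.058) = 8.0620.
P₀ = 8.0620 / (0.1498 − 0.058) = 8.0620 / 0.0918 = 87.8209

$87.82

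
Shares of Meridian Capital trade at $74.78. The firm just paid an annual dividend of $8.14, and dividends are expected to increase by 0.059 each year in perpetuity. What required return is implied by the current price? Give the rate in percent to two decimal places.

17.43%

Rearranging the constant-growth DDM: r = D₁/P₀ + g.
D₁ = 8.14 × (1 + 0.059) = 8.6203.
r = 8.6203 / 74.78 + 0.059 = 0.11527 + 0.059 = 0.17427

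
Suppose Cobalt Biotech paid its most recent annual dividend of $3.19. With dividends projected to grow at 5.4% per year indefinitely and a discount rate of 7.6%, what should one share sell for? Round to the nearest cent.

Gordon growth model: P₀ = D₁/(r − g). D₁ = 3.19 × (1 + 0.054) = 3.3623.
P₀ = 3.3623 / (0.076 − 0.054) = 3.3623 / 0.022 = 152.8300

$152.83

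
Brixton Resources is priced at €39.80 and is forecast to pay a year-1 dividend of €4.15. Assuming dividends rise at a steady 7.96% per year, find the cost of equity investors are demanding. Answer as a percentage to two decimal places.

18.39%

Rearranging the constant-growth DDM: r = D₁/P₀ + g.
r = 4.1500 / 39.80 + 0.0796 = 0.10427 + 0.0796 = 0.18387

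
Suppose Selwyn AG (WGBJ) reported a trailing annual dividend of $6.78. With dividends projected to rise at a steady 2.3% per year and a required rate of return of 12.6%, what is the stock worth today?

Gordon growth model: P₀ = D₁/(r − g). D₁ = 6.78 × (1 + 0.023) = 6.9359.
P₀ = 6.9359 / (0.126 − 0.023) = 6.9359 / 0.103 = 67.3392

$67.34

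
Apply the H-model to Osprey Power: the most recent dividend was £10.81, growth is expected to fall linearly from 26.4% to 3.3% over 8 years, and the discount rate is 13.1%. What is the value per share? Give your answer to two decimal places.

£215.87

H-model: P₀ = D₀[(1+g_L) + H(g_S−g_L)]/(r−g_L), with H = 8/2 = 4.
P₀ = 10.81 × [(1+0.033) + 4×(0.264−0.033)] / (0.131−0.033)
   = 10.81 × 1.9570 / 0.098 = 215.8691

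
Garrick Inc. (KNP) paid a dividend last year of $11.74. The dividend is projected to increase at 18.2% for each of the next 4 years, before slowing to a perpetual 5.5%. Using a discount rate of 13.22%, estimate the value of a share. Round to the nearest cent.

Two-stage DDM. Project D₁…D_4 at 0.182, terminal growth 0.055, discount at r = 0.1322.
D_1 = 13.8767
D_2 = 16.4022
D_3 = 19.3874
D_4 = 22.9160
Terminal value at t=4: TV = D_5/(r−g) = 24.1763/(0.1322−0.055) = 313.1650
P₀ = 13.8767/(1+0.1322)^1 + 16.4022/(1+0.1322)^2 + 19.3874/(1+0.1322)^3 + 22.9160/(1+0.1322)^4 + 313.1650/(1+0.1322)^4 = 242.9375

$242.94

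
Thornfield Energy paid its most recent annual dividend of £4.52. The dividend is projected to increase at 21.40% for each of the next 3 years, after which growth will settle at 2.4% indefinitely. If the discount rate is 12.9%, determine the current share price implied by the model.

£70.51

Two-stage DDM. Project D₁…D_3 at 0.214, terminal growth 0.024, discount at r = 0.129.
D_1 = 5.4873
D_2 = 6.6616
D_3 = 8.0871
Terminal value at t=3: TV = D_4/(r−g) = 8.2812/(0.129−0.024) = 78.8688
P₀ = 5.4873/(1+0.129)^1 + 6.6616/(1+0.129)^2 + 8.0871/(1+0.129)^3 + 78.8688/(1+0.129)^3 = 70.5116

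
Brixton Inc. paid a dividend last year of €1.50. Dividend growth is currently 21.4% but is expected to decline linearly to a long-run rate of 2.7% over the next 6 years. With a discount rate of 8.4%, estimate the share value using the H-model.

€41.79

H-model: P₀ = D₀[(1+g_L) + H(g_S−g_L)]/(r−g_L), with H = 6/2 = 3.
P₀ = 1.50 × [(1+0.027) + 3×(0.214−0.027)] / (0.084−0.027)
   = 1.50 × 1.5880 / 0.057 = 41.7895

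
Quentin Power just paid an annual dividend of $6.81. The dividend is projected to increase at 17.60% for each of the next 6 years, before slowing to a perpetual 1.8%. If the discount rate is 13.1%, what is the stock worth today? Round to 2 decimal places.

$124.48

Two-stage DDM. Project D₁…D_6 at 0.176, terminal growth 0.018, discount at r = 0.131.
D_1 = 8.0086
D_2 = 9.4181
D_3 = 11.0756
D_4 = 13.0250
D_5 = 15.3174
D_6 = 18.0132
Terminal value at t=6: TV = D_7/(r−g) = 18.3374/(0.131−0.018) = 162.2783
P₀ = 8.0086/(1+0.131)^1 + 9.4181/(1+0.131)^2 + 11.0756/(1+0.131)^3 + 13.0250/(1+0.131)^4 + 15.3174/(1+0.131)^5 + 18.0132/(1+0.131)^6 + 162.2783/(1+0.131)^6 = 124.4754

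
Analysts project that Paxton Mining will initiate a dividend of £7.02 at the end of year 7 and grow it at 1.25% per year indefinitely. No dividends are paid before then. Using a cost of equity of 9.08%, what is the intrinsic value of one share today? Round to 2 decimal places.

Deferred-dividend DDM. At t=6 the remaining stream is a growing perpetuity with first payment D_7 = 7.02.
V_6 = D_7/(r−g) = 7.02/(0.0908−0.0125) = 89.6552
P₀ = V_6/(1+r)^6 = 89.6552/(1+0.0908)^6 = 53.2236

£53.22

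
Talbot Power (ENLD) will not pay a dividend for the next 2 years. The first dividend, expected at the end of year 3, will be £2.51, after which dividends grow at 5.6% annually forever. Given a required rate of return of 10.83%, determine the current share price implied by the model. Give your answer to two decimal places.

£39.07

Deferred-dividend DDM. At t=2 the remaining stream is a growing perpetuity with first payment D_3 = 2.51.
V_2 = D_3/(r−g) = 2.51/(0.1083−0.056) = 47.9924
P₀ = V_2/(1+r)^2 = 47.9924/(1+0.1083)^2 = 39.0713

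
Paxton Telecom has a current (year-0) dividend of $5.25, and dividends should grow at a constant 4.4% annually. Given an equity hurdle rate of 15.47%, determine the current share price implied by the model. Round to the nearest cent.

$49.51

Gordon growth model: P₀ = D₁/(r − g). D₁ = 5.25 × (1 + 0.044) = 5.4810.
P₀ = 5.4810 / (0.1547 − 0.044) = 5.4810 / 0.1107 = 49.5122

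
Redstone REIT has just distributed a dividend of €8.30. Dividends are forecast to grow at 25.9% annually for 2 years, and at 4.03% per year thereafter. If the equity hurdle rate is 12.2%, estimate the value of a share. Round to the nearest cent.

€152.83

Two-stage DDM. Project D₁…D_2 at 0.259, terminal growth 0.0403, discount at r = 0.122.
D_1 = 10.4497
D_2 = 13.1562
Terminal value at t=2: TV = D_3/(r−g) = 13.6864/(0.122−0.0403) = 167.5198
P₀ = 10.4497/(1+0.122)^1 + 13.1562/(1+0.122)^2 + 167.5198/(1+0.122)^2 = 152.8342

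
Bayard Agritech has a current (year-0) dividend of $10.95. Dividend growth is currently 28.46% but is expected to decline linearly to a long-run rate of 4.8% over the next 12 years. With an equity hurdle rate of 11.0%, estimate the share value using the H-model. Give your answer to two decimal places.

H-model: P₀ = D₀[(1+g_L) + H(g_S−g_L)]/(r−g_L), with H = 12/2 = 6.
P₀ = 10.95 × [(1+0.048) + 6×(0.2846−0.048)] / (0.11−0.048)
   = 10.95 × 2.4676 / 0.062 = 435.8100

$435.81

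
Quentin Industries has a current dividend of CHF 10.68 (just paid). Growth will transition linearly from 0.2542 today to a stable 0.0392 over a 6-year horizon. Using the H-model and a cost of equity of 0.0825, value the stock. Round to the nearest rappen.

CHF 415.41

H-model: P₀ = D₀[(1+g_L) + H(g_S−g_L)]/(r−g_L), with H = 6/2 = 3.
P₀ = 10.68 × [(1+0.0392) + 3×(0.2542−0.0392)] / (0.0825−0.0392)
   = 10.68 × 1.6842 / 0.0433 = 415.4101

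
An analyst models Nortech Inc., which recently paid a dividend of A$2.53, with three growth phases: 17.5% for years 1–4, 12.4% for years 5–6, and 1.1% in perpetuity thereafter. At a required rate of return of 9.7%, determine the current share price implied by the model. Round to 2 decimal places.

A$60.06

Three-stage DDM. Project D₁…D_6; terminal Gordon value at t=6 with g = 0.011; discount at r = 0.097.
D_1 = 2.9728
D_2 = 3.4930
D_3 = 4.1043
D_4 = 4.8225
D_5 = 5.4205
D_6 = 6.0926
TV_6 = 6.1596/(0.097−0.011) = 71.6238
P₀ = Σ Dₜ/(1+r)ᵗ + TV_6/(1+r)^6 = 60.0570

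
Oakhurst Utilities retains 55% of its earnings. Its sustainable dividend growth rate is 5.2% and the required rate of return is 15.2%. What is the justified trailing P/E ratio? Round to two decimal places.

4.73

Payout ratio b = 1 − 0.55 = 0.45.
Justified trailing P/E = b(1+g)/(r−g) = 0.45×(1+0.052)/(0.152−0.052) = 4.7340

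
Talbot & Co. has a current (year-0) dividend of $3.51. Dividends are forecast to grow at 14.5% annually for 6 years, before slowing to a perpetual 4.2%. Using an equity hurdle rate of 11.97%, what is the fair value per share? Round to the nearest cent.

$76.61

Two-stage DDM. Project D₁…D_6 at 0.145, terminal growth 0.042, discount at r = 0.1197.
D_1 = 4.0190
D_2 = 4.6017
D_3 = 5.2689
D_4 = 6.0329
D_5 = 6.9077
D_6 = 7.9093
Terminal value at t=6: TV = D_7/(r−g) = 8.2415/(0.1197−0.042) = 106.0686
P₀ = 4.0190/(1+0.1197)^1 + 4.6017/(1+0.1197)^2 + 5.2689/(1+0.1197)^3 + 6.0329/(1+0.1197)^4 + 6.9077/(1+0.1197)^5 + 7.9093/(1+0.1197)^6 + 106.0686/(1+0.1197)^6 = 76.6137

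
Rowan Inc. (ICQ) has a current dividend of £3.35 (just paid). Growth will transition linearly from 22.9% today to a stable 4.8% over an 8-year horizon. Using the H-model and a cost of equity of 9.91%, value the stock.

H-model: P₀ = D₀[(1+g_L) + H(g_S−g_L)]/(r−g_L), with H = 8/2 = 4.
P₀ = 3.35 × [(1+0.048) + 4×(0.229−0.048)] / (0.0991−0.048)
   = 3.35 × 1.7720 / 0.0511 = 116.1683

£116.17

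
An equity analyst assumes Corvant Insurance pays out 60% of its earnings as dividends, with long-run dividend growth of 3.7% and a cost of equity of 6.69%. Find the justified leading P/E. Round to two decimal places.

Justified leading P/E = b/(r−g) = 0.60/(0.0669−0.037) = 20.0669

20.07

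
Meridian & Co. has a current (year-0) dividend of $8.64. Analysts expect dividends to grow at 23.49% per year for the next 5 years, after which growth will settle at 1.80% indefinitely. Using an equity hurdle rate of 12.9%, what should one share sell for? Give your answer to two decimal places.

$181.05

Two-stage DDM. Project D₁…D_5 at 0.2349, terminal growth 0.018, discount at r = 0.129.
D_1 = 10.6695
D_2 = 13.1758
D_3 = 16.2708
D_4 = 20.0928
D_5 = 24.8126
Terminal value at t=5: TV = D_6/(r−g) = 25.2593/(0.129−0.018) = 227.5608
P₀ = 10.6695/(1+0.129)^1 + 13.1758/(1+0.129)^2 + 16.2708/(1+0.129)^3 + 20.0928/(1+0.129)^4 + 24.8126/(1+0.129)^5 + 227.5608/(1+0.129)^5 = 181.0467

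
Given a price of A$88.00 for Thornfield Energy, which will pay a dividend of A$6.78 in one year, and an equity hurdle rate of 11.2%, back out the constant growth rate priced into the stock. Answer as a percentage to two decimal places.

From P₀ = D₁/(r − g), the implied growth is g = r − D₁/P₀.
g = 0.112 − 6.78/88.00 = 0.112 − 0.07705 = 0.03495

3.50%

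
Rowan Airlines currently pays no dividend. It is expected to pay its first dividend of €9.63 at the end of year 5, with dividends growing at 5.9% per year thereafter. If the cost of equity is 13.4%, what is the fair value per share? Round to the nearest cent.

Deferred-dividend DDM. At t=4 the remaining stream is a growing perpetuity with first payment D_5 = 9.63.
V_4 = D_5/(r−g) = 9.63/(0.134−0.059) = 128.4000
P₀ = V_4/(1+r)^4 = 128.4000/(1+0.134)^4 = 77.6449

€77.64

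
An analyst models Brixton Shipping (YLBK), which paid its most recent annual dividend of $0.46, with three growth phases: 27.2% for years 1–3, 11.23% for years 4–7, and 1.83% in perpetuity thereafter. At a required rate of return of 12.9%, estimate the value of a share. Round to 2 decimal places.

$10.00

Three-stage DDM. Project D₁…D_7; terminal Gordon value at t=7 with g = 0.0183; discount at r = 0.129.
D_1 = 0.5851
D_2 = 0.7443
D_3 = 0.9467
D_4 = 1.0530
D_5 = 1.1713
D_6 = 1.3028
D_7 = 1.4491
TV_7 = 1.4756/(0.129−0.0183) = 13.3302
P₀ = Σ Dₜ/(1+r)ᵗ + TV_7/(1+r)^7 = 9.9970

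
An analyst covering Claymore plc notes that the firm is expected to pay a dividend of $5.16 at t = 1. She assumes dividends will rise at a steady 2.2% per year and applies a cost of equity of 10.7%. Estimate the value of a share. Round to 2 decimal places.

Gordon growth model: P₀ = D₁/(r − g), with D₁ = 5.16 given directly.
P₀ = 5.1600 / (0.107 − 0.022) = 5.1600 / 0.085 = 60.7059

$60.71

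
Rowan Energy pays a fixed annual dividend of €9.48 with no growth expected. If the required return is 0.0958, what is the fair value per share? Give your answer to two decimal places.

€98.96

Zero-growth DDM (perpetuity): P₀ = D/r = 9.48 / 0.0958 = 98.9562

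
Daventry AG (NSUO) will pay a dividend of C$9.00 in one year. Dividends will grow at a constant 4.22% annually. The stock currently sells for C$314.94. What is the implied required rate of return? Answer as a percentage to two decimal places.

Rearranging the constant-growth DDM: r = D₁/P₀ + g.
r = 9.0000 / 314.94 + 0.0422 = 0.02858 + 0.0422 = 0.07078

7.08%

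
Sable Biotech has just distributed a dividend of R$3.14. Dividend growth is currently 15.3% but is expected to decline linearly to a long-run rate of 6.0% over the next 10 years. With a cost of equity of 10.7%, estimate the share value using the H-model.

H-model: P₀ = D₀[(1+g_L) + H(g_S−g_L)]/(r−g_L), with H = 10/2 = 5.
P₀ = 3.14 × [(1+0.06) + 5×(0.153−0.06)] / (0.107−0.06)
   = 3.14 × 1.5250 / 0.047 = 101.8830

R$101.88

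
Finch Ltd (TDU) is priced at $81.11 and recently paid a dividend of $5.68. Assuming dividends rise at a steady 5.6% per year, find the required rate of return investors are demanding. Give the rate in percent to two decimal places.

Rearranging the constant-growth DDM: r = D₁/P₀ + g.
D₁ = 5.68 × (1 + 0.056) = 5.9981.
r = 5.9981 / 81.11 + 0.056 = 0.07395 + 0.056 = 0.12995

12.99%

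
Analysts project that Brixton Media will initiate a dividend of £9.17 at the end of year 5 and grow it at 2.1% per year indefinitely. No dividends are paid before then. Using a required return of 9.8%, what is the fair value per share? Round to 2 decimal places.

£81.93

Deferred-dividend DDM. At t=4 the remaining stream is a growing perpetuity with first payment D_5 = 9.17.
V_4 = D_5/(r−g) = 9.17/(0.098−0.021) = 119.0909
P₀ = V_4/(1+r)^4 = 119.0909/(1+0.098)^4 = 81.9350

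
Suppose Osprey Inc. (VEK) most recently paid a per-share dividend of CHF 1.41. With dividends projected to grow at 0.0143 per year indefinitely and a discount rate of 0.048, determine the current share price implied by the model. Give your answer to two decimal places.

Gordon growth model: P₀ = D₁/(r − g). D₁ = 1.41 × (1 + 0.0143) = 1.4302.
P₀ = 1.4302 / (0.048 − 0.0143) = 1.4302 / 0.0337 = 42.4381

CHF 42.44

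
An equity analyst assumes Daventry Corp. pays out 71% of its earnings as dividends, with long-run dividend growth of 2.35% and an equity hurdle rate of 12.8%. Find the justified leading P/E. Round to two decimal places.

Justified leading P/E = b/(r−g) = 0.71/(0.128−0.0235) = 6.7943

6.79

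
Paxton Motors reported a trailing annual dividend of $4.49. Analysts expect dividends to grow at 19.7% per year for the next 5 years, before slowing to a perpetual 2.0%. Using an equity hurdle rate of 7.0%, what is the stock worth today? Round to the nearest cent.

Two-stage DDM. Project D₁…D_5 at 0.197, terminal growth 0.02, discount at r = 0.07.
D_1 = 5.3745
D_2 = 6.4333
D_3 = 7.7007
D_4 = 9.2177
D_5 = 11.0336
Terminal value at t=5: TV = D_6/(r−g) = 11.2543/(0.07−0.02) = 225.0854
P₀ = 5.3745/(1+0.07)^1 + 6.4333/(1+0.07)^2 + 7.7007/(1+0.07)^3 + 9.2177/(1+0.07)^4 + 11.0336/(1+0.07)^5 + 225.0854/(1+0.07)^5 = 192.3098

$192.31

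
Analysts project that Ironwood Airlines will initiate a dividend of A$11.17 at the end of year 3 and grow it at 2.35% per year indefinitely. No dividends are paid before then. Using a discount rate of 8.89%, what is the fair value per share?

A$144.05

Deferred-dividend DDM. At t=2 the remaining stream is a growing perpetuity with first payment D_3 = 11.17.
V_2 = D_3/(r−g) = 11.17/(0.0889−0.0235) = 170.7951
P₀ = V_2/(1+r)^2 = 170.7951/(1+0.0889)^2 = 144.0454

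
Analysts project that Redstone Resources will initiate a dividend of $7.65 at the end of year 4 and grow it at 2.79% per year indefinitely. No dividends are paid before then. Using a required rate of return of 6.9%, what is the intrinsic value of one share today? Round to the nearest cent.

$152.37

Deferred-dividend DDM. At t=3 the remaining stream is a growing perpetuity with first payment D_4 = 7.65.
V_3 = D_4/(r−g) = 7.65/(0.069−0.0279) = 186.1314
P₀ = V_3/(1+r)^3 = 186.1314/(1+0.069)^3 = 152.3654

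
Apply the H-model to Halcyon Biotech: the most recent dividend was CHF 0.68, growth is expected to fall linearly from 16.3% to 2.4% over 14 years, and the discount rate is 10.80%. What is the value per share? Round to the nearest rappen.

CHF 16.17

H-model: P₀ = D₀[(1+g_L) + H(g_S−g_L)]/(r−g_L), with H = 14/2 = 7.
P₀ = 0.68 × [(1+0.024) + 7×(0.163−0.024)] / (0.108−0.024)
   = 0.68 × 1.9970 / 0.084 = 16.1662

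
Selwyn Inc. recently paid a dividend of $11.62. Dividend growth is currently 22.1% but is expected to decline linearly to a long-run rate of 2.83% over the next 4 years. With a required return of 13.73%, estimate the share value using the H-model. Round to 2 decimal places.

$150.71

H-model: P₀ = D₀[(1+g_L) + H(g_S−g_L)]/(r−g_L), with H = 4/2 = 2.
P₀ = 11.62 × [(1+0.0283) + 2×(0.221−0.0283)] / (0.1373−0.0283)
   = 11.62 × 1.4137 / 0.109 = 150.7082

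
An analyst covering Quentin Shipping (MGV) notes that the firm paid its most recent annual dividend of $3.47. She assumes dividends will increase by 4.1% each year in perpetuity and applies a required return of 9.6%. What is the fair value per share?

Gordon growth model: P₀ = D₁/(r − g). D₁ = 3.47 × (1 + 0.041) = 3.6123.
P₀ = 3.6123 / (0.096 − 0.041) = 3.6123 / 0.055 = 65.6776

$65.68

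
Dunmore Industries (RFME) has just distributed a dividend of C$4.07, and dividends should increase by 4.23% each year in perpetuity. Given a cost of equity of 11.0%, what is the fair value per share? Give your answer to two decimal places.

Gordon growth model: P₀ = D₁/(r − g). D₁ = 4.07 × (1 + 0.0423) = 4.2422.
P₀ = 4.2422 / (0.11 − 0.0423) = 4.2422 / 0.0677 = 62.6612

C$62.66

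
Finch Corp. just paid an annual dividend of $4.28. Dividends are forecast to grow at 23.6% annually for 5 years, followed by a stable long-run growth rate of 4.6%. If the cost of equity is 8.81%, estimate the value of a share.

Two-stage DDM. Project D₁…D_5 at 0.236, terminal growth 0.046, discount at r = 0.0881.
D_1 = 5.2901
D_2 = 6.5385
D_3 = 8.0816
D_4 = 9.9889
D_5 = 12.3463
Terminal value at t=5: TV = D_6/(r−g) = 12.9142/(0.0881−0.046) = 306.7508
P₀ = 5.2901/(1+0.0881)^1 + 6.5385/(1+0.0881)^2 + 8.0816/(1+0.0881)^3 + 9.9889/(1+0.0881)^4 + 12.3463/(1+0.0881)^5 + 306.7508/(1+0.0881)^5 = 232.9918

$232.99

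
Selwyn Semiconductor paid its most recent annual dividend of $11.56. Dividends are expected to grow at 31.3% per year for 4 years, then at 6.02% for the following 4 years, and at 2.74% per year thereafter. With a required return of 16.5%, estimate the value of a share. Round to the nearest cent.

Three-stage DDM. Project D₁…D_8; terminal Gordon value at t=8 with g = 0.0274; discount at r = 0.165.
D_1 = 15.1783
D_2 = 19.9291
D_3 = 26.1669
D_4 = 34.3571
D_5 = 36.4254
D_6 = 38.6182
D_7 = 40.9430
D_8 = 43.4078
TV_8 = 44.5972/(0.165−0.0274) = 324.1075
P₀ = Σ Dₜ/(1+r)ᵗ + TV_8/(1+r)^8 = 217.7003

$217.70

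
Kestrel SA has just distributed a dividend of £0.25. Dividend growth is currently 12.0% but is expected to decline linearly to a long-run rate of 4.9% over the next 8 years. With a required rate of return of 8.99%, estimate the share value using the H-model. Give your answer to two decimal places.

H-model: P₀ = D₀[(1+g_L) + H(g_S−g_L)]/(r−g_L), with H = 8/2 = 4.
P₀ = 0.25 × [(1+0.049) + 4×(0.12−0.049)] / (0.0899−0.049)
   = 0.25 × 1.3330 / 0.0409 = 8.1479

£8.15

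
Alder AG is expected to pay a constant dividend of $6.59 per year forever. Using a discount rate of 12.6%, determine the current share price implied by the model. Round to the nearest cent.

$52.30

Zero-growth DDM (perpetuity): P₀ = D/r = 6.59 / 0.126 = 52.3016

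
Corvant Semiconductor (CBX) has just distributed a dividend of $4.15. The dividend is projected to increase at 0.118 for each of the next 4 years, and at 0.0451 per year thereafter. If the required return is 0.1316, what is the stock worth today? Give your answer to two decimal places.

Two-stage DDM. Project D₁…D_4 at 0.118, terminal growth 0.0451, discount at r = 0.1316.
D_1 = 4.6397
D_2 = 5.1872
D_3 = 5.7993
D_4 = 6.4836
Terminal value at t=4: TV = D_5/(r−g) = 6.7760/(0.1316−0.0451) = 78.3352
P₀ = 4.6397/(1+0.1316)^1 + 5.1872/(1+0.1316)^2 + 5.7993/(1+0.1316)^3 + 6.4836/(1+0.1316)^4 + 78.3352/(1+0.1316)^4 = 63.8805

$63.88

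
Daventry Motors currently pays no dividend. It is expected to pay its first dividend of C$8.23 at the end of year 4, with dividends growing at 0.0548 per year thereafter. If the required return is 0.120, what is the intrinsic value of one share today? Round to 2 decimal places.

C$89.85

Deferred-dividend DDM. At t=3 the remaining stream is a growing perpetuity with first payment D_4 = 8.23.
V_3 = D_4/(r−g) = 8.23/(0.12−0.0548) = 126.2270
P₀ = V_3/(1+r)^3 = 126.2270/(1+0.12)^3 = 89.8459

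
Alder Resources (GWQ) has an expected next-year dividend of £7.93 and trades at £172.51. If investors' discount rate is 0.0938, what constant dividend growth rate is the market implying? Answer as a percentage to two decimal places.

4.78%

From P₀ = D₁/(r − g), the implied growth is g = r − D₁/P₀.
g = 0.0938 − 7.93/172.51 = 0.0938 − 0.04597 = 0.04783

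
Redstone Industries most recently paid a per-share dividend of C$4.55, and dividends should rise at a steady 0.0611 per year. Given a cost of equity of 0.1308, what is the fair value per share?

C$69.27

Gordon growth model: P₀ = D₁/(r − g). D₁ = 4.55 × (1 + 0.0611) = 4.8280.
P₀ = 4.8280 / (0.1308 − 0.0611) = 4.8280 / 0.0697 = 69.2684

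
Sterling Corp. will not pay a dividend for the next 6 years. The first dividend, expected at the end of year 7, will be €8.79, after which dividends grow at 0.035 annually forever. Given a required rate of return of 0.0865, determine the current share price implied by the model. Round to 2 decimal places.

Deferred-dividend DDM. At t=6 the remaining stream is a growing perpetuity with first payment D_7 = 8.79.
V_6 = D_7/(r−g) = 8.79/(0.0865−0.035) = 170.6796
P₀ = V_6/(1+r)^6 = 170.6796/(1+0.0865)^6 = 103.7536

€103.75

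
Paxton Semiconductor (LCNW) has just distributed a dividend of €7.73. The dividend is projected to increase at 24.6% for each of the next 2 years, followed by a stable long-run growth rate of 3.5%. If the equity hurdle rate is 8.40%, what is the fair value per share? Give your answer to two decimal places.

€234.82

Two-stage DDM. Project D₁…D_2 at 0.246, terminal growth 0.035, discount at r = 0.084.
D_1 = 9.6316
D_2 = 12.0009
Terminal value at t=2: TV = D_3/(r−g) = 12.4210/(0.084−0.035) = 253.4894
P₀ = 9.6316/(1+0.084)^1 + 12.0009/(1+0.084)^2 + 253.4894/(1+0.084)^2 = 234.8237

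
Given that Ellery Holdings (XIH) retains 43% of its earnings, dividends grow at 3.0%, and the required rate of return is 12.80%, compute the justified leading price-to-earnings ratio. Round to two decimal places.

5.82

Payout ratio b = 1 − 0.43 = 0.57.
Justified leading P/E = b/(r−g) = 0.57/(0.128−0.03) = 5.8163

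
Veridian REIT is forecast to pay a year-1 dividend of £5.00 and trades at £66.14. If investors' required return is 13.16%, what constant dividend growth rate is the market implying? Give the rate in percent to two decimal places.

5.60%

From P₀ = D₁/(r − g), the implied growth is g = r − D₁/P₀.
g = 0.1316 − 5.00/66.14 = 0.1316 − 0.07560 = 0.05600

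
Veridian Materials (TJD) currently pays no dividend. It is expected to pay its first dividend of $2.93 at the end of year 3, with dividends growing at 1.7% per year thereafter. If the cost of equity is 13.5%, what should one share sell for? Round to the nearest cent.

Deferred-dividend DDM. At t=2 the remaining stream is a growing perpetuity with first payment D_3 = 2.93.
V_2 = D_3/(r−g) = 2.93/(0.135−0.017) = 24.8305
P₀ = V_2/(1+r)^2 = 24.8305/(1+0.135)^2 = 19.2750

$19.27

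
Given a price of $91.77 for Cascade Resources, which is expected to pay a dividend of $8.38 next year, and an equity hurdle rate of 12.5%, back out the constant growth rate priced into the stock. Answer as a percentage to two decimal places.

3.37%

From P₀ = D₁/(r − g), the implied growth is g = r − D₁/P₀.
g = 0.125 − 8.38/91.77 = 0.125 − 0.09132 = 0.03368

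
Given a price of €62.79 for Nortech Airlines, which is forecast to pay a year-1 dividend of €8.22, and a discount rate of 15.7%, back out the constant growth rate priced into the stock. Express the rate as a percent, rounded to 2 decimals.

From P₀ = D₁/(r − g), the implied growth is g = r − D₁/P₀.
g = 0.157 − 8.22/62.79 = 0.157 − 0.13091 = 0.02609

2.61%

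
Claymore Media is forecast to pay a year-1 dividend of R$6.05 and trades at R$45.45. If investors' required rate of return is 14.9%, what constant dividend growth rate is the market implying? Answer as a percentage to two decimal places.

1.59%

From P₀ = D₁/(r − g), the implied growth is g = r − D₁/P₀.
g = 0.149 − 6.05/45.45 = 0.149 − 0.13311 = 0.01589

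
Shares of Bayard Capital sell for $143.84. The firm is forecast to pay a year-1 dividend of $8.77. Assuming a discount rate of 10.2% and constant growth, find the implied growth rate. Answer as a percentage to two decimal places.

From P₀ = D₁/(r − g), the implied growth is g = r − D₁/P₀.
g = 0.102 − 8.77/143.84 = 0.102 − 0.06097 = 0.04103

4.10%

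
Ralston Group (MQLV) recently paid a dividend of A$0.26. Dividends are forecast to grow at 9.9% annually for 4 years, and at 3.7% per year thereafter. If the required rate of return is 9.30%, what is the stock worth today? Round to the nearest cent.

Two-stage DDM. Project D₁…D_4 at 0.099, terminal growth 0.037, discount at r = 0.093.
D_1 = 0.2857
D_2 = 0.3140
D_3 = 0.3451
D_4 = 0.3793
Terminal value at t=4: TV = D_5/(r−g) = 0.3933/(0.093−0.037) = 7.0235
P₀ = 0.2857/(1+0.093)^1 + 0.3140/(1+0.093)^2 + 0.3451/(1+0.093)^3 + 0.3793/(1+0.093)^4 + 7.0235/(1+0.093)^4 = 5.9756

A$5.98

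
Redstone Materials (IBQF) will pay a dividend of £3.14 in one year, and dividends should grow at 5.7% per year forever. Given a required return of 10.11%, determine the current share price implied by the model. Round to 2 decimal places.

£71.20

Gordon growth model: P₀ = D₁/(r − g), with D₁ = 3.14 given directly.
P₀ = 3.1400 / (0.1011 − 0.057) = 3.1400 / 0.0441 = 71.2018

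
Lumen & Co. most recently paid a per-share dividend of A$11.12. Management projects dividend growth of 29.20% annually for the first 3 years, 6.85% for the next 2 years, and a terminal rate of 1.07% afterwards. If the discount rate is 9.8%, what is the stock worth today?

Three-stage DDM. Project D₁…D_5; terminal Gordon value at t=5 with g = 0.0107; discount at r = 0.098.
D_1 = 14.3670
D_2 = 18.5622
D_3 = 23.9824
D_4 = 25.6252
D_5 = 27.3805
TV_5 = 27.6735/(0.098−0.0107) = 316.9928
P₀ = Σ Dₜ/(1+r)ᵗ + TV_5/(1+r)^5 = 280.0118

A$280.01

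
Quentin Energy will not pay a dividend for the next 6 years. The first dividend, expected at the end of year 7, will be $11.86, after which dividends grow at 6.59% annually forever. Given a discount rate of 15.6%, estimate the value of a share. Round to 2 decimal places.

Deferred-dividend DDM. At t=6 the remaining stream is a growing perpetuity with first payment D_7 = 11.86.
V_6 = D_7/(r−g) = 11.86/(0.156−0.0659) = 131.6315
P₀ = V_6/(1+r)^6 = 131.6315/(1+0.156)^6 = 55.1586

$55.16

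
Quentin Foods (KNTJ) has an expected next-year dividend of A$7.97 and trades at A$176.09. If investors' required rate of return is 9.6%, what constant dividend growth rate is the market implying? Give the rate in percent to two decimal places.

From P₀ = D₁/(r − g), the implied growth is g = r − D₁/P₀.
g = 0.096 − 7.97/176.09 = 0.096 − 0.04526 = 0.05074

5.07%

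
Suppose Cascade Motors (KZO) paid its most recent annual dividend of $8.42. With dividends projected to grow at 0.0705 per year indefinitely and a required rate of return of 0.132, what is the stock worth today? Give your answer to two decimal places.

Gordon growth model: P₀ = D₁/(r − g). D₁ = 8.42 × (1 + 0.0705) = 9.0136.
P₀ = 9.0136 / (0.132 − 0.0705) = 9.0136 / 0.0615 = 146.5628

$146.56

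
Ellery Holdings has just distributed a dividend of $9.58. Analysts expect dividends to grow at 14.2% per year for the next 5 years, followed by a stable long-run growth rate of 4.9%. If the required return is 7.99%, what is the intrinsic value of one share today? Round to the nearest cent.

$486.95

Two-stage DDM. Project D₁…D_5 at 0.142, terminal growth 0.049, discount at r = 0.0799.
D_1 = 10.9404
D_2 = 12.4939
D_3 = 14.2680
D_4 = 16.2941
D_5 = 18.6078
Terminal value at t=5: TV = D_6/(r−g) = 19.5196/(0.0799−0.049) = 631.7031
P₀ = 10.9404/(1+0.0799)^1 + 12.4939/(1+0.0799)^2 + 14.2680/(1+0.0799)^3 + 16.2941/(1+0.0799)^4 + 18.6078/(1+0.0799)^5 + 631.7031/(1+0.0799)^5 = 486.9507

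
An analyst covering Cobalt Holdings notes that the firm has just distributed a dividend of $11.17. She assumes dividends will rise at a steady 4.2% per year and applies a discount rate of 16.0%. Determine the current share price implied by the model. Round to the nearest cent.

$98.64

Gordon growth model: P₀ = D₁/(r − g). D₁ = 11.17 × (1 + 0.042) = 11.6391.
P₀ = 11.6391 / (0.16 − 0.042) = 11.6391 / 0.118 = 98.6368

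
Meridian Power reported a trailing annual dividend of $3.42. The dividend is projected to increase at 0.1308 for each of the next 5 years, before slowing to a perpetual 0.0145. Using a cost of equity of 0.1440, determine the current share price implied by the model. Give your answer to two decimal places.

Two-stage DDM. Project D₁…D_5 at 0.1308, terminal growth 0.0145, discount at r = 0.144.
D_1 = 3.8673
D_2 = 4.3732
D_3 = 4.9452
D_4 = 5.5920
D_5 = 6.3235
Terminal value at t=5: TV = D_6/(r−g) = 6.4152/(0.144−0.0145) = 49.5379
P₀ = 3.8673/(1+0.144)^1 + 4.3732/(1+0.144)^2 + 4.9452/(1+0.144)^3 + 5.5920/(1+0.144)^4 + 6.3235/(1+0.144)^5 + 49.5379/(1+0.144)^5 = 41.7989

$41.80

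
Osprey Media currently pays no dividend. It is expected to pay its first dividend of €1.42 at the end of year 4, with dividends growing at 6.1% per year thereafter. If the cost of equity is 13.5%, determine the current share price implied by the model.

Deferred-dividend DDM. At t=3 the remaining stream is a growing perpetuity with first payment D_4 = 1.42.
V_3 = D_4/(r−g) = 1.42/(0.135−0.061) = 19.1892
P₀ = V_3/(1+r)^3 = 19.1892/(1+0.135)^3 = 13.1241

€13.12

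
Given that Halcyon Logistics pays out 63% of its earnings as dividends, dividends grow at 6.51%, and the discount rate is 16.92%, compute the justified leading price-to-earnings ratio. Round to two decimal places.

6.05

Justified leading P/E = b/(r−g) = 0.63/(0.1692−0.0651) = 6.0519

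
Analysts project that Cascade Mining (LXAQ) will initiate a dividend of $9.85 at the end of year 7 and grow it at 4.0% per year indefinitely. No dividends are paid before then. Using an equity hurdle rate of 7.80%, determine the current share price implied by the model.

$165.17

Deferred-dividend DDM. At t=6 the remaining stream is a growing perpetuity with first payment D_7 = 9.85.
V_6 = D_7/(r−g) = 9.85/(0.078−0.04) = 259.2105
P₀ = V_6/(1+r)^6 = 259.2105/(1+0.078)^6 = 165.1734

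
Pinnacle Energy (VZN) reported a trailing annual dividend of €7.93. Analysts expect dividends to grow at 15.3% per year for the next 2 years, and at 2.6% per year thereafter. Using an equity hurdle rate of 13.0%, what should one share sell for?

Two-stage DDM. Project D₁…D_2 at 0.153, terminal growth 0.026, discount at r = 0.13.
D_1 = 9.1433
D_2 = 10.5422
Terminal value at t=2: TV = D_3/(r−g) = 10.8163/(0.13−0.026) = 104.0030
P₀ = 9.1433/(1+0.13)^1 + 10.5422/(1+0.13)^2 + 104.0030/(1+0.13)^2 = 97.7971

€97.80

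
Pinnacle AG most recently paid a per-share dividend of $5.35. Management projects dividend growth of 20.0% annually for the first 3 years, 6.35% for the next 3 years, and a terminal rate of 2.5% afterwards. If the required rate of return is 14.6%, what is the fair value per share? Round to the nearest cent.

Three-stage DDM. Project D₁…D_6; terminal Gordon value at t=6 with g = 0.025; discount at r = 0.146.
D_1 = 6.4200
D_2 = 7.7040
D_3 = 9.2448
D_4 = 9.8318
D_5 = 10.4562
D_6 = 11.1201
TV_6 = 11.3981/(0.146−0.025) = 94.1995
P₀ = Σ Dₜ/(1+r)ᵗ + TV_6/(1+r)^6 = 75.0953

$75.10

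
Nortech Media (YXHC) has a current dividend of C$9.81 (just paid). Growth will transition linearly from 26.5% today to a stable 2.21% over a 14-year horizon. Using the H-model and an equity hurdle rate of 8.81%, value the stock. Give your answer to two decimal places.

H-model: P₀ = D₀[(1+g_L) + H(g_S−g_L)]/(r−g_L), with H = 14/2 = 7.
P₀ = 9.81 × [(1+0.0221) + 7×(0.265−0.0221)] / (0.0881−0.0221)
   = 9.81 × 2.7224 / 0.066 = 404.6476

C$404.65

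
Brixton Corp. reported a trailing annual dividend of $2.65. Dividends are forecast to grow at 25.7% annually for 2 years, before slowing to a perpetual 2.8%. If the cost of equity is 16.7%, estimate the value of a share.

Two-stage DDM. Project D₁…D_2 at 0.257, terminal growth 0.028, discount at r = 0.167.
D_1 = 3.3311
D_2 = 4.1871
Terminal value at t=2: TV = D_3/(r−g) = 4.3044/(0.167−0.028) = 30.9667
P₀ = 3.3311/(1+0.167)^1 + 4.1871/(1+0.167)^2 + 30.9667/(1+0.167)^2 = 28.6669

$28.67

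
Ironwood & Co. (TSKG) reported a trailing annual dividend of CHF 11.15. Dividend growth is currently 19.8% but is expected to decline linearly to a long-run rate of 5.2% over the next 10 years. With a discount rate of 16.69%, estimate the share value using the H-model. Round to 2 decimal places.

H-model: P₀ = D₀[(1+g_L) + H(g_S−g_L)]/(r−g_L), with H = 10/2 = 5.
P₀ = 11.15 × [(1+0.052) + 5×(0.198−0.052)] / (0.1669−0.052)
   = 11.15 × 1.7820 / 0.1149 = 172.9269

CHF 172.93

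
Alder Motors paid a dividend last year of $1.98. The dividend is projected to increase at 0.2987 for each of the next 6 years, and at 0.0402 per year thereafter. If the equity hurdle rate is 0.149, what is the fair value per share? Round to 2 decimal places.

$58.11

Two-stage DDM. Project D₁…D_6 at 0.2987, terminal growth 0.0402, discount at r = 0.149.
D_1 = 2.5714
D_2 = 3.3395
D_3 = 4.3370
D_4 = 5.6325
D_5 = 7.3149
D_6 = 9.4999
Terminal value at t=6: TV = D_7/(r−g) = 9.8818/(0.149−0.0402) = 90.8252
P₀ = 2.5714/(1+0.149)^1 + 3.3395/(1+0.149)^2 + 4.3370/(1+0.149)^3 + 5.6325/(1+0.149)^4 + 7.3149/(1+0.149)^5 + 9.4999/(1+0.149)^6 + 90.8252/(1+0.149)^6 = 58.1112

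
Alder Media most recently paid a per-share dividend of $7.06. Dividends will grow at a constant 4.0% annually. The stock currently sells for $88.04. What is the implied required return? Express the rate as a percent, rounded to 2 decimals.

Rearranging the constant-growth DDM: r = D₁/P₀ + g.
D₁ = 7.06 × (1 + 0.04) = 7.3424.
r = 7.3424 / 88.04 + 0.04 = 0.08340 + 0.04 = 0.12340

12.34%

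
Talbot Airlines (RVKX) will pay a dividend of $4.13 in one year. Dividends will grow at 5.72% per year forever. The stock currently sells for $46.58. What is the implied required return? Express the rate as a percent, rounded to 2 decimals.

Rearranging the constant-growth DDM: r = D₁/P₀ + g.
r = 4.1300 / 46.58 + 0.0572 = 0.08866 + 0.0572 = 0.14586

14.59%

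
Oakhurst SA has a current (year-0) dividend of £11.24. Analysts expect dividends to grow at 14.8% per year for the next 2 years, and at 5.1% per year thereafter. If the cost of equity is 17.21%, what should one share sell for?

Two-stage DDM. Project D₁…D_2 at 0.148, terminal growth 0.051, discount at r = 0.1721.
D_1 = 12.9035
D_2 = 14.8132
Terminal value at t=2: TV = D_3/(r−g) = 15.5687/(0.1721−0.051) = 128.5608
P₀ = 12.9035/(1+0.1721)^1 + 14.8132/(1+0.1721)^2 + 128.5608/(1+0.1721)^2 = 115.3706

£115.37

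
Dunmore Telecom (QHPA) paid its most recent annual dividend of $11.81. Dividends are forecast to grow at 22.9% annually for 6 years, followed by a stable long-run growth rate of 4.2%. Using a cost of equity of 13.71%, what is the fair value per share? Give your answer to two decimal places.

$300.11

Two-stage DDM. Project D₁…D_6 at 0.229, terminal growth 0.042, discount at r = 0.1371.
D_1 = 14.5145
D_2 = 17.8383
D_3 = 21.9233
D_4 = 26.9437
D_5 = 33.1138
D_6 = 40.6969
Terminal value at t=6: TV = D_7/(r−g) = 42.4062/(0.1371−0.042) = 445.9112
P₀ = 14.5145/(1+0.1371)^1 + 17.8383/(1+0.1371)^2 + 21.9233/(1+0.1371)^3 + 26.9437/(1+0.1371)^4 + 33.1138/(1+0.1371)^5 + 40.6969/(1+0.1371)^6 + 445.9112/(1+0.1371)^6 = 300.1128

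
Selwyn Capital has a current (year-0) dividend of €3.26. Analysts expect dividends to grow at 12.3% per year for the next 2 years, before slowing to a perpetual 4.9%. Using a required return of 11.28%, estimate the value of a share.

€61.20

Two-stage DDM. Project D₁…D_2 at 0.123, terminal growth 0.049, discount at r = 0.1128.
D_1 = 3.6610
D_2 = 4.1113
Terminal value at t=2: TV = D_3/(r−g) = 4.3127/(0.1128−0.049) = 67.5977
P₀ = 3.6610/(1+0.1128)^1 + 4.1113/(1+0.1128)^2 + 67.5977/(1+0.1128)^2 = 61.1980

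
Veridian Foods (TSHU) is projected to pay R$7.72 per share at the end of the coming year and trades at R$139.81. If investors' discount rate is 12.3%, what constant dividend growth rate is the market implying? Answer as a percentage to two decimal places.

6.78%

From P₀ = D₁/(r − g), the implied growth is g = r − D₁/P₀.
g = 0.123 − 7.72/139.81 = 0.123 − 0.05522 = 0.06778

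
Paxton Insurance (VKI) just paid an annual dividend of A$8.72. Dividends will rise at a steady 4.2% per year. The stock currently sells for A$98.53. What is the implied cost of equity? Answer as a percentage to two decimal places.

13.42%

Rearranging the constant-growth DDM: r = D₁/P₀ + g.
D₁ = 8.72 × (1 + 0.042) = 9.0862.
r = 9.0862 / 98.53 + 0.042 = 0.09222 + 0.042 = 0.13422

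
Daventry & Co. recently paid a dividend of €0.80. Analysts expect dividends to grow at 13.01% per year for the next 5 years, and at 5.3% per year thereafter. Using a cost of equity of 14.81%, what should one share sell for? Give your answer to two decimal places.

Two-stage DDM. Project D₁…D_5 at 0.1301, terminal growth 0.053, discount at r = 0.1481.
D_1 = 0.9041
D_2 = 1.0217
D_3 = 1.1546
D_4 = 1.3048
D_5 = 1.4746
Terminal value at t=5: TV = D_6/(r−g) = 1.5528/(0.1481−0.053) = 16.3276
P₀ = 0.9041/(1+0.1481)^1 + 1.0217/(1+0.1481)^2 + 1.1546/(1+0.1481)^3 + 1.3048/(1+0.1481)^4 + 1.4746/(1+0.1481)^5 + 16.3276/(1+0.1481)^5 = 12.0008

€12.00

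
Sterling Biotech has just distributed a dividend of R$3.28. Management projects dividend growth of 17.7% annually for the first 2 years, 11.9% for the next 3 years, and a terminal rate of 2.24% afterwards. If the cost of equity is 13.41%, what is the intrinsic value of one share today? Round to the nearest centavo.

R$48.32

Three-stage DDM. Project D₁…D_5; terminal Gordon value at t=5 with g = 0.0224; discount at r = 0.1341.
D_1 = 3.8606
D_2 = 4.5439
D_3 = 5.0846
D_4 = 5.6897
D_5 = 6.3667
TV_5 = 6.5094/(0.1341−0.0224) = 58.2753
P₀ = Σ Dₜ/(1+r)ᵗ + TV_5/(1+r)^5 = 48.3176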